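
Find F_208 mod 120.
51

Matrix identity: Q^n = [[F_(n+1), F_n], [F_n, F_(n-1)]] with Q = [[1,1],[1,0]].
n = 208 = 11010000₂. Square-and-multiply, entries mod 120:
Q^1 = [[1,1],[1,0]]
Q^3 = (Q^1)²·Q = [[3,2],[2,1]]
Q^6 = (Q^3)² = [[13,8],[8,5]]
Q^13 = (Q^6)²·Q = [[17,113],[113,24]]
Q^26 = (Q^13)² = [[98,73],[73,25]]
Q^52 = (Q^26)² = [[53,99],[99,74]]
Q^104 = (Q^52)² = [[10,93],[93,37]]
Q^208 = (Q^104)² = [[109,51],[51,58]]
F_208 mod 120 = Q^208[0][1] = 51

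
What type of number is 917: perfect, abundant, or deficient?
deficient

Proper divisors of 917: sum = 1 + 7 + 131 = 139
Since 139 < 917, 917 is deficient.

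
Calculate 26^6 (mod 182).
78

Repeated squaring. Binary of 6 = 110.
26^1 ≡ 26 (mod 182); 26^2 ≡ 130 (mod 182); 26^4 ≡ 156 (mod 182)
26^6 = 26^2 × 26^4 ≡ 78 (mod 182)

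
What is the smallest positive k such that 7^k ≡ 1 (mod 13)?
12

13 is prime, so ord(7) divides φ(13) = 12.
Divisors of 12: 1, 2, 3, 4, 6, 12.
Repeated squaring: 7^1 ≡ 7, 7^2 ≡ 10, 7^4 ≡ 9, 7^8 ≡ 3 (mod 13).
Test 7^d mod 13 for each divisor d in increasing order:
7^1 ≡ 7
7^2 ≡ 10
7^3 = 7^2·7^1 ≡ 5
7^4 ≡ 9
7^6 = 7^4·7^2 ≡ 12
7^12 = 7^8·7^4 ≡ 1  ← first divisor giving 1
The order is 12.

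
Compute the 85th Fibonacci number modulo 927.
557

Matrix identity: Q^n = [[F_(n+1), F_n], [F_n, F_(n-1)]] with Q = [[1,1],[1,0]].
n = 85 = 1010101₂. Square-and-multiply, entries mod 927:
Q^1 = [[1,1],[1,0]]
Q^2 = (Q^1)² = [[2,1],[1,1]]
Q^5 = (Q^2)²·Q = [[8,5],[5,3]]
Q^10 = (Q^5)² = [[89,55],[55,34]]
Q^21 = (Q^10)²·Q = [[98,749],[749,276]]
Q^42 = (Q^21)² = [[500,172],[172,328]]
Q^85 = (Q^42)²·Q = [[215,557],[557,585]]
F_85 mod 927 = Q^85[0][1] = 557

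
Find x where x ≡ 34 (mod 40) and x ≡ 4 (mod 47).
474

Using Chinese Remainder Theorem:
M = 40 × 47 = 1880
M1 = 47, M2 = 40
y1 = 47^(-1) mod 40 = 23
y2 = 40^(-1) mod 47 = 20
x = (34×47×23 + 4×40×20) mod 1880 = 474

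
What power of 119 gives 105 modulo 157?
98

Baby-step giant-step with step n = ⌈√157⌉ = 13.
Baby steps 119^j mod 157 (j:value) for j=0..12: 0:1, 1:119, 2:31, 3:78, 4:19, 5:63, 6:118, 7:69, 8:47, 9:98, 10:44, 11:55, 12:108.
Giant-step multiplier: 119^(-13) ≡ 119^(156-13) = 119^143 ≡ 107 (mod 157).
Giant steps γ_i = 105·107^i mod 157: γ_0=105, γ_1=88, γ_2=153, γ_3=43, γ_4=48, γ_5=112, γ_6=52, γ_7=69 (in table at j=7).
x = i·n + j = 7·13 + 7 = 98.
Check: 119^98 ≡ 105 (mod 157).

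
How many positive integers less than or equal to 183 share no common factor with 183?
120

183 = 3 × 61
φ(n) = n × ∏(1 - 1/p) for each prime p dividing n
φ(183) = 183 × (1 - 1/3) × (1 - 1/61) = 120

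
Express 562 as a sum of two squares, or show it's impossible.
11² + 21² (a=11, b=21)

Factorization: 562 = 2 × 281
By Fermat: n is sum of two squares iff every prime p ≡ 3 (mod 4) appears to even power.
All primes ≡ 3 (mod 4) appear to even power.
Search a = 0, 1, 2, … for 562 - a² a perfect square: first hit at a = 11: 562 - 121 = 441 = 21².
562 = 11² + 21² = 121 + 441 ✓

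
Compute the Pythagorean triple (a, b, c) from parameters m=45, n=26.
(1349, 2340, 2701)

Euclid's formula: a = m² - n², b = 2mn, c = m² + n²
m = 45, n = 26
a = 45² - 26² = 2025 - 676 = 1349
b = 2 × 45 × 26 = 2340
c = 45² + 26² = 2025 + 676 = 2701
Verification: 1349² + 2340² = 1819801 + 5475600 = 7295401 = 2701² ✓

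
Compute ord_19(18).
2

19 is prime, so ord(18) divides φ(19) = 18.
Divisors of 18: 1, 2, 3, 6, 9, 18.
Repeated squaring: 18^1 ≡ 18, 18^2 ≡ 1, 18^4 ≡ 1, 18^8 ≡ 1, 18^16 ≡ 1 (mod 19).
Test 18^d mod 19 for each divisor d in increasing order:
18^1 ≡ 18
18^2 ≡ 1  ← first divisor giving 1
The order is 2.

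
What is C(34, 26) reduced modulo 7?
3

Using Lucas' theorem:
Write n=34 and k=26 in base 7:
n in base 7: [4, 6]
k in base 7: [3, 5]
C(34,26) mod 7 = ∏ C(n_i, k_i) mod 7
Digit binomials (mod 7): C(4,3) = 4; C(6,5) = 6
Product: 4 × 6 = 24 ≡ 3 (mod 7)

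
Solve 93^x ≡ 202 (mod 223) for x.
44

Baby-step giant-step with step n = ⌈√223⌉ = 15.
Baby steps 93^j mod 223 (j:value) for j=0..14: 0:1, 1:93, 2:175, 3:219, 4:74, 5:192, 6:16, 7:150, 8:124, 9:159, 10:69, 11:173, 12:33, 13:170, 14:200.
Giant-step multiplier: 93^(-15) ≡ 93^(222-15) = 93^207 ≡ 174 (mod 223).
Giant steps γ_i = 202·174^i mod 223: γ_0=202, γ_1=137, γ_2=200 (in table at j=14).
x = i·n + j = 2·15 + 14 = 44.
Check: 93^44 ≡ 202 (mod 223).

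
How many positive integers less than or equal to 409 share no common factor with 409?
408

409 = 409
φ(n) = n × ∏(1 - 1/p) for each prime p dividing n
φ(409) = 409 × (1 - 1/409) = 408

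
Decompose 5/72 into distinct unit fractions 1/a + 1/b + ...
1/15 + 1/360

Greedy algorithm:
5/72: ceiling(72/5) = 15, use 1/15
1/360: ceiling(360/1) = 360, use 1/360
Result: 5/72 = 1/15 + 1/360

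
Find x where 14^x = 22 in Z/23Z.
11

Baby-step giant-step with step n = ⌈√23⌉ = 5.
Baby steps 14^j mod 23 (j:value) for j=0..4: 0:1, 1:14, 2:12, 3:7, 4:6.
Giant-step multiplier: 14^(-5) ≡ 14^(22-5) = 14^17 ≡ 20 (mod 23).
Giant steps γ_i = 22·20^i mod 23: γ_0=22, γ_1=3, γ_2=14 (in table at j=1).
x = i·n + j = 2·5 + 1 = 11.
Check: 14^11 ≡ 22 (mod 23).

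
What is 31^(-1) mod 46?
3

gcd(31, 46) = 1, so the inverse exists.
Extended Euclidean algorithm on (46, 31):
46 = 1 × 31 + 15  ⟹  15 = (1)·46 + (-1)·31
31 = 2 × 15 + 1  ⟹  1 = (-2)·46 + (3)·31
So (3)·31 ≡ 1 (mod 46), i.e. 31^(-1) ≡ 3 (mod 46).
Check: 31 × 3 = 93 ≡ 1 (mod 46)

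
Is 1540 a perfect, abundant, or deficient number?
abundant

Proper divisors of 1540: sum = 1 + 2 + 4 + 5 + 7 + 10 + 11 + 14 + ... + 220 + 308 + 385 + 770 (23 divisors) = 2492
Since 2492 > 1540, 1540 is abundant.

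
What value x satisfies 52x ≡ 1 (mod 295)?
278

gcd(52, 295) = 1, so the inverse exists.
Extended Euclidean algorithm on (295, 52):
295 = 5 × 52 + 35  ⟹  35 = (1)·295 + (-5)·52
52 = 1 × 35 + 17  ⟹  17 = (-1)·295 + (6)·52
35 = 2 × 17 + 1  ⟹  1 = (3)·295 + (-17)·52
So (-17)·52 ≡ 1 (mod 295), i.e. 52^(-1) ≡ -17 ≡ 278 (mod 295).
Check: 52 × 278 = 14456 ≡ 1 (mod 295)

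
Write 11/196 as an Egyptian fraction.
1/18 + 1/1764

Greedy algorithm:
11/196: ceiling(196/11) = 18, use 1/18
1/1764: ceiling(1764/1) = 1764, use 1/1764
Result: 11/196 = 1/18 + 1/1764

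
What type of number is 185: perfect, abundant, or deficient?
deficient

Proper divisors of 185: sum = 1 + 5 + 37 = 43
Since 43 < 185, 185 is deficient.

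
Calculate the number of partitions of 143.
20390982757

p(n) counts ways to write n as a sum of positive integers (order ignored).
Euler's pentagonal recurrence: p(k) = p(k-1) + p(k-2) - p(k-5) - p(k-7) + p(k-12) + p(k-15) - ... (offsets j(3j∓1)/2, signs ++--, p(0)=1, p(<0)=0).
DP table for k = 0..142: p(0)=1, p(1)=1, p(2)=2, p(3)=3, p(4)=5, p(5)=7, p(6)=11, p(7)=15, p(8)=22, p(9)=30, p(10)=42, p(11)=56, p(12)=77, p(13)=101, p(14)=135, p(15)=176, p(16)=231, p(17)=297, p(18)=385, p(19)=490, p(20)=627, p(21)=792, p(22)=1002, p(23)=1255, p(24)=1575, p(25)=1958, p(26)=2436, p(27)=3010, p(28)=3718, p(29)=4565, p(30)=5604, p(31)=6842, p(32)=8349, p(33)=10143, p(34)=12310, p(35)=14883, p(36)=17977, p(37)=21637, p(38)=26015, p(39)=31185, p(40)=37338, p(41)=44583, p(42)=53174, p(43)=63261, p(44)=75175, p(45)=89134, p(46)=105558, p(47)=124754, p(48)=147273, p(49)=173525, p(50)=204226, p(51)=239943, p(52)=281589, p(53)=329931, p(54)=386155, p(55)=451276, p(56)=526823, p(57)=614154, p(58)=715220, p(59)=831820, p(60)=966467, p(61)=1121505, p(62)=1300156, p(63)=1505499, p(64)=1741630, p(65)=2012558, p(66)=2323520, p(67)=2679689, p(68)=3087735, p(69)=3554345, p(70)=4087968, p(71)=4697205, p(72)=5392783, p(73)=6185689, p(74)=7089500, p(75)=8118264, p(76)=9289091, p(77)=10619863, p(78)=12132164, p(79)=13848650, p(80)=15796476, p(81)=18004327, p(82)=20506255, p(83)=23338469, p(84)=26543660, p(85)=30167357, p(86)=34262962, p(87)=38887673, p(88)=44108109, p(89)=49995925, p(90)=56634173, p(91)=64112359, p(92)=72533807, p(93)=82010177, p(94)=92669720, p(95)=104651419, p(96)=118114304, p(97)=133230930, p(98)=150198136, p(99)=169229875, p(100)=190569292, p(101)=214481126, p(102)=241265379, p(103)=271248950, p(104)=304801365, p(105)=342325709, p(106)=384276336, p(107)=431149389, p(108)=483502844, p(109)=541946240, p(110)=607163746, p(111)=679903203, p(112)=761002156, p(113)=851376628, p(114)=952050665, p(115)=1064144451, p(116)=1188908248, p(117)=1327710076, p(118)=1482074143, p(119)=1653668665, p(120)=1844349560, p(121)=2056148051, p(122)=2291320912, p(123)=2552338241, p(124)=2841940500, p(125)=3163127352, p(126)=3519222692, p(127)=3913864295, p(128)=4351078600, p(129)=4835271870, p(130)=5371315400, p(131)=5964539504, p(132)=6620830889, p(133)=7346629512, p(134)=8149040695, p(135)=9035836076, p(136)=10015581680, p(137)=11097645016, p(138)=12292341831, p(139)=13610949895, p(140)=15065878135, p(141)=16670689208, p(142)=18440293320.
Final step: p(143) = p(142) + p(141) - p(138) - p(136) + p(131) + p(128) - p(121) - p(117) + p(108) + p(103) - p(92) - p(86) + p(73) + p(66) - p(51) - p(43) + p(26) + p(17)
= 18440293320 + 16670689208 - 12292341831 - 10015581680 + 5964539504 + 4351078600 - 2056148051 - 1327710076 + 483502844 + 271248950 - 72533807 - 34262962 + 6185689 + 2323520 - 239943 - 63261 + 2436 + 297
= 20390982757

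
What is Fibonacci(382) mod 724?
335

Matrix identity: Q^n = [[F_(n+1), F_n], [F_n, F_(n-1)]] with Q = [[1,1],[1,0]].
n = 382 = 101111110₂. Square-and-multiply, entries mod 724:
Q^1 = [[1,1],[1,0]]
Q^2 = (Q^1)² = [[2,1],[1,1]]
Q^5 = (Q^2)²·Q = [[8,5],[5,3]]
Q^11 = (Q^5)²·Q = [[144,89],[89,55]]
Q^23 = (Q^11)²·Q = [[32,421],[421,335]]
Q^47 = (Q^23)²·Q = [[456,161],[161,295]]
Q^95 = (Q^47)²·Q = [[8,5],[5,3]]
Q^191 = (Q^95)²·Q = [[144,89],[89,55]]
Q^382 = (Q^191)² = [[421,335],[335,86]]
F_382 mod 724 = Q^382[0][1] = 335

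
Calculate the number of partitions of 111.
679903203

p(n) counts ways to write n as a sum of positive integers (order ignored).
Euler's pentagonal recurrence: p(k) = p(k-1) + p(k-2) - p(k-5) - p(k-7) + p(k-12) + p(k-15) - ... (offsets j(3j∓1)/2, signs ++--, p(0)=1, p(<0)=0).
DP table for k = 0..110: p(0)=1, p(1)=1, p(2)=2, p(3)=3, p(4)=5, p(5)=7, p(6)=11, p(7)=15, p(8)=22, p(9)=30, p(10)=42, p(11)=56, p(12)=77, p(13)=101, p(14)=135, p(15)=176, p(16)=231, p(17)=297, p(18)=385, p(19)=490, p(20)=627, p(21)=792, p(22)=1002, p(23)=1255, p(24)=1575, p(25)=1958, p(26)=2436, p(27)=3010, p(28)=3718, p(29)=4565, p(30)=5604, p(31)=6842, p(32)=8349, p(33)=10143, p(34)=12310, p(35)=14883, p(36)=17977, p(37)=21637, p(38)=26015, p(39)=31185, p(40)=37338, p(41)=44583, p(42)=53174, p(43)=63261, p(44)=75175, p(45)=89134, p(46)=105558, p(47)=124754, p(48)=147273, p(49)=173525, p(50)=204226, p(51)=239943, p(52)=281589, p(53)=329931, p(54)=386155, p(55)=451276, p(56)=526823, p(57)=614154, p(58)=715220, p(59)=831820, p(60)=966467, p(61)=1121505, p(62)=1300156, p(63)=1505499, p(64)=1741630, p(65)=2012558, p(66)=2323520, p(67)=2679689, p(68)=3087735, p(69)=3554345, p(70)=4087968, p(71)=4697205, p(72)=5392783, p(73)=6185689, p(74)=7089500, p(75)=8118264, p(76)=9289091, p(77)=10619863, p(78)=12132164, p(79)=13848650, p(80)=15796476, p(81)=18004327, p(82)=20506255, p(83)=23338469, p(84)=26543660, p(85)=30167357, p(86)=34262962, p(87)=38887673, p(88)=44108109, p(89)=49995925, p(90)=56634173, p(91)=64112359, p(92)=72533807, p(93)=82010177, p(94)=92669720, p(95)=104651419, p(96)=118114304, p(97)=133230930, p(98)=150198136, p(99)=169229875, p(100)=190569292, p(101)=214481126, p(102)=241265379, p(103)=271248950, p(104)=304801365, p(105)=342325709, p(106)=384276336, p(107)=431149389, p(108)=483502844, p(109)=541946240, p(110)=607163746.
Final step: p(111) = p(110) + p(109) - p(106) - p(104) + p(99) + p(96) - p(89) - p(85) + p(76) + p(71) - p(60) - p(54) + p(41) + p(34) - p(19) - p(11)
= 607163746 + 541946240 - 384276336 - 304801365 + 169229875 + 118114304 - 49995925 - 30167357 + 9289091 + 4697205 - 966467 - 386155 + 44583 + 12310 - 490 - 56
= 679903203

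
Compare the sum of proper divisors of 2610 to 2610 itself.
abundant

Proper divisors of 2610: sum = 1 + 2 + 3 + 5 + 6 + 9 + 10 + 15 + ... + 435 + 522 + 870 + 1305 (23 divisors) = 4410
Since 4410 > 2610, 2610 is abundant.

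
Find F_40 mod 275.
55

Matrix identity: Q^n = [[F_(n+1), F_n], [F_n, F_(n-1)]] with Q = [[1,1],[1,0]].
n = 40 = 101000₂. Square-and-multiply, entries mod 275:
Q^1 = [[1,1],[1,0]]
Q^2 = (Q^1)² = [[2,1],[1,1]]
Q^5 = (Q^2)²·Q = [[8,5],[5,3]]
Q^10 = (Q^5)² = [[89,55],[55,34]]
Q^20 = (Q^10)² = [[221,165],[165,56]]
Q^40 = (Q^20)² = [[166,55],[55,111]]
F_40 mod 275 = Q^40[0][1] = 55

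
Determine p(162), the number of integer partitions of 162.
129913904637

p(n) counts ways to write n as a sum of positive integers (order ignored).
Euler's pentagonal recurrence: p(k) = p(k-1) + p(k-2) - p(k-5) - p(k-7) + p(k-12) + p(k-15) - ... (offsets j(3j∓1)/2, signs ++--, p(0)=1, p(<0)=0).
DP table for k = 0..161: p(0)=1, p(1)=1, p(2)=2, p(3)=3, p(4)=5, p(5)=7, p(6)=11, p(7)=15, p(8)=22, p(9)=30, p(10)=42, p(11)=56, p(12)=77, p(13)=101, p(14)=135, p(15)=176, p(16)=231, p(17)=297, p(18)=385, p(19)=490, p(20)=627, p(21)=792, p(22)=1002, p(23)=1255, p(24)=1575, p(25)=1958, p(26)=2436, p(27)=3010, p(28)=3718, p(29)=4565, p(30)=5604, p(31)=6842, p(32)=8349, p(33)=10143, p(34)=12310, p(35)=14883, p(36)=17977, p(37)=21637, p(38)=26015, p(39)=31185, p(40)=37338, p(41)=44583, p(42)=53174, p(43)=63261, p(44)=75175, p(45)=89134, p(46)=105558, p(47)=124754, p(48)=147273, p(49)=173525, p(50)=204226, p(51)=239943, p(52)=281589, p(53)=329931, p(54)=386155, p(55)=451276, p(56)=526823, p(57)=614154, p(58)=715220, p(59)=831820, p(60)=966467, p(61)=1121505, p(62)=1300156, p(63)=1505499, p(64)=1741630, p(65)=2012558, p(66)=2323520, p(67)=2679689, p(68)=3087735, p(69)=3554345, p(70)=4087968, p(71)=4697205, p(72)=5392783, p(73)=6185689, p(74)=7089500, p(75)=8118264, p(76)=9289091, p(77)=10619863, p(78)=12132164, p(79)=13848650, p(80)=15796476, p(81)=18004327, p(82)=20506255, p(83)=23338469, p(84)=26543660, p(85)=30167357, p(86)=34262962, p(87)=38887673, p(88)=44108109, p(89)=49995925, p(90)=56634173, p(91)=64112359, p(92)=72533807, p(93)=82010177, p(94)=92669720, p(95)=104651419, p(96)=118114304, p(97)=133230930, p(98)=150198136, p(99)=169229875, p(100)=190569292, p(101)=214481126, p(102)=241265379, p(103)=271248950, p(104)=304801365, p(105)=342325709, p(106)=384276336, p(107)=431149389, p(108)=483502844, p(109)=541946240, p(110)=607163746, p(111)=679903203, p(112)=761002156, p(113)=851376628, p(114)=952050665, p(115)=1064144451, p(116)=1188908248, p(117)=1327710076, p(118)=1482074143, p(119)=1653668665, p(120)=1844349560, p(121)=2056148051, p(122)=2291320912, p(123)=2552338241, p(124)=2841940500, p(125)=3163127352, p(126)=3519222692, p(127)=3913864295, p(128)=4351078600, p(129)=4835271870, p(130)=5371315400, p(131)=5964539504, p(132)=6620830889, p(133)=7346629512, p(134)=8149040695, p(135)=9035836076, p(136)=10015581680, p(137)=11097645016, p(138)=12292341831, p(139)=13610949895, p(140)=15065878135, p(141)=16670689208, p(142)=18440293320, p(143)=20390982757, p(144)=22540654445, p(145)=24908858009, p(146)=27517052599, p(147)=30388671978, p(148)=33549419497, p(149)=37027355200, p(150)=40853235313, p(151)=45060624582, p(152)=49686288421, p(153)=54770336324, p(154)=60356673280, p(155)=66493182097, p(156)=73232243759, p(157)=80630964769, p(158)=88751778802, p(159)=97662728555, p(160)=107438159466, p(161)=118159068427.
Final step: p(162) = p(161) + p(160) - p(157) - p(155) + p(150) + p(147) - p(140) - p(136) + p(127) + p(122) - p(111) - p(105) + p(92) + p(85) - p(70) - p(62) + p(45) + p(36) - p(17) - p(7)
= 118159068427 + 107438159466 - 80630964769 - 66493182097 + 40853235313 + 30388671978 - 15065878135 - 10015581680 + 3913864295 + 2291320912 - 679903203 - 342325709 + 72533807 + 30167357 - 4087968 - 1300156 + 89134 + 17977 - 297 - 15
= 129913904637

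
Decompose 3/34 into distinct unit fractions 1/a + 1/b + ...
1/12 + 1/204

Greedy algorithm:
3/34: ceiling(34/3) = 12, use 1/12
1/204: ceiling(204/1) = 204, use 1/204
Result: 3/34 = 1/12 + 1/204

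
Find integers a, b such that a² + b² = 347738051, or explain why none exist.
Not possible

Factorization: 347738051 = 101 × 151^3
By Fermat: n is sum of two squares iff every prime p ≡ 3 (mod 4) appears to even power.
Prime(s) ≡ 3 (mod 4) with odd exponent: [(151, 3)]
Therefore 347738051 cannot be expressed as a² + b².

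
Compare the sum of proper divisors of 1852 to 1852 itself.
deficient

Proper divisors of 1852: sum = 1 + 2 + 4 + 463 + 926 = 1396
Since 1396 < 1852, 1852 is deficient.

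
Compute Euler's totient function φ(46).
22

46 = 2 × 23
φ(n) = n × ∏(1 - 1/p) for each prime p dividing n
φ(46) = 46 × (1 - 1/2) × (1 - 1/23) = 22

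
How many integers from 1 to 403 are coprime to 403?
360

403 = 13 × 31
φ(n) = n × ∏(1 - 1/p) for each prime p dividing n
φ(403) = 403 × (1 - 1/13) × (1 - 1/31) = 360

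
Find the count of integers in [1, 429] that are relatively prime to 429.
240

429 = 3 × 11 × 13
φ(n) = n × ∏(1 - 1/p) for each prime p dividing n
φ(429) = 429 × (1 - 1/3) × (1 - 1/11) × (1 - 1/13) = 240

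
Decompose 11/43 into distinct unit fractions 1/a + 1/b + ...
1/4 + 1/172

Greedy algorithm:
11/43: ceiling(43/11) = 4, use 1/4
1/172: ceiling(172/1) = 172, use 1/172
Result: 11/43 = 1/4 + 1/172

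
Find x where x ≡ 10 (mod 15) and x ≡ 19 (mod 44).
415

Using Chinese Remainder Theorem:
M = 15 × 44 = 660
M1 = 44, M2 = 15
y1 = 44^(-1) mod 15 = 14
y2 = 15^(-1) mod 44 = 3
x = (10×44×14 + 19×15×3) mod 660 = 415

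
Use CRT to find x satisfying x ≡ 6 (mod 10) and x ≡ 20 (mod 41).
266

Using Chinese Remainder Theorem:
M = 10 × 41 = 410
M1 = 41, M2 = 10
y1 = 41^(-1) mod 10 = 1
y2 = 10^(-1) mod 41 = 37
x = (6×41×1 + 20×10×37) mod 410 = 266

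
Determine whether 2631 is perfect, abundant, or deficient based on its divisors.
deficient

Proper divisors of 2631: sum = 1 + 3 + 877 = 881
Since 881 < 2631, 2631 is deficient.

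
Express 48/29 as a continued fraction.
[1; 1, 1, 1, 9]

Euclidean algorithm steps:
48 = 1 × 29 + 19
29 = 1 × 19 + 10
19 = 1 × 10 + 9
10 = 1 × 9 + 1
9 = 9 × 1 + 0
Continued fraction: [1; 1, 1, 1, 9]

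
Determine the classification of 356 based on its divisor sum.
deficient

Proper divisors of 356: sum = 1 + 2 + 4 + 89 + 178 = 274
Since 274 < 356, 356 is deficient.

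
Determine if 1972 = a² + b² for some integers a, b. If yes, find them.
6² + 44² (a=6, b=44)

Factorization: 1972 = 2^2 × 17 × 29
By Fermat: n is sum of two squares iff every prime p ≡ 3 (mod 4) appears to even power.
All primes ≡ 3 (mod 4) appear to even power.
Search a = 0, 1, 2, … for 1972 - a² a perfect square: first hit at a = 6: 1972 - 36 = 1936 = 44².
1972 = 6² + 44² = 36 + 1936 ✓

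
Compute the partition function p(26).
2436

p(n) counts ways to write n as a sum of positive integers (order ignored).
Euler's pentagonal recurrence: p(k) = p(k-1) + p(k-2) - p(k-5) - p(k-7) + p(k-12) + p(k-15) - ... (offsets j(3j∓1)/2, signs ++--, p(0)=1, p(<0)=0).
DP table for k = 0..25: p(0)=1, p(1)=1, p(2)=2, p(3)=3, p(4)=5, p(5)=7, p(6)=11, p(7)=15, p(8)=22, p(9)=30, p(10)=42, p(11)=56, p(12)=77, p(13)=101, p(14)=135, p(15)=176, p(16)=231, p(17)=297, p(18)=385, p(19)=490, p(20)=627, p(21)=792, p(22)=1002, p(23)=1255, p(24)=1575, p(25)=1958.
Final step: p(26) = p(25) + p(24) - p(21) - p(19) + p(14) + p(11) - p(4) - p(0)
= 1958 + 1575 - 792 - 490 + 135 + 56 - 5 - 1
= 2436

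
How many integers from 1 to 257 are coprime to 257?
256

257 = 257
φ(n) = n × ∏(1 - 1/p) for each prime p dividing n
φ(257) = 257 × (1 - 1/257) = 256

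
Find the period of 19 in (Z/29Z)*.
28

29 is prime, so ord(19) divides φ(29) = 28.
Divisors of 28: 1, 2, 4, 7, 14, 28.
Repeated squaring: 19^1 ≡ 19, 19^2 ≡ 13, 19^4 ≡ 24, 19^8 ≡ 25, 19^16 ≡ 16 (mod 29).
Test 19^d mod 29 for each divisor d in increasing order:
19^1 ≡ 19
19^2 ≡ 13
19^4 ≡ 24
19^7 = 19^4·19^2·19^1 ≡ 12
19^14 = 19^8·19^4·19^2 ≡ 28
19^28 = 19^16·19^8·19^4 ≡ 1  ← first divisor giving 1
The order is 28.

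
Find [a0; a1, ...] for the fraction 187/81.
[2; 3, 4, 6]

Euclidean algorithm steps:
187 = 2 × 81 + 25
81 = 3 × 25 + 6
25 = 4 × 6 + 1
6 = 6 × 1 + 0
Continued fraction: [2; 3, 4, 6]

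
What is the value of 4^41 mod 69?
55

Repeated squaring. Binary of 41 = 101001.
4^1 ≡ 4 (mod 69); 4^2 ≡ 16 (mod 69); 4^4 ≡ 49 (mod 69); 4^8 ≡ 55 (mod 69); 4^16 ≡ 58 (mod 69); 4^32 ≡ 52 (mod 69)
4^41 = 4^1 × 4^8 × 4^32 ≡ 55 (mod 69)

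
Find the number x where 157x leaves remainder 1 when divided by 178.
161

gcd(157, 178) = 1, so the inverse exists.
Extended Euclidean algorithm on (178, 157):
178 = 1 × 157 + 21  ⟹  21 = (1)·178 + (-1)·157
157 = 7 × 21 + 10  ⟹  10 = (-7)·178 + (8)·157
21 = 2 × 10 + 1  ⟹  1 = (15)·178 + (-17)·157
So (-17)·157 ≡ 1 (mod 178), i.e. 157^(-1) ≡ -17 ≡ 161 (mod 178).
Check: 157 × 161 = 25277 ≡ 1 (mod 178)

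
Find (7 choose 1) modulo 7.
0

Using Lucas' theorem:
Write n=7 and k=1 in base 7:
n in base 7: [1, 0]
k in base 7: [0, 1]
C(7,1) mod 7 = ∏ C(n_i, k_i) mod 7
Digit binomials (mod 7): C(1,0) = 1; C(0,1) = 0 (k_i > n_i)
Product: 1 × 0 = 0 ≡ 0 (mod 7)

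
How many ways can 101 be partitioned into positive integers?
214481126

p(n) counts ways to write n as a sum of positive integers (order ignored).
Euler's pentagonal recurrence: p(k) = p(k-1) + p(k-2) - p(k-5) - p(k-7) + p(k-12) + p(k-15) - ... (offsets j(3j∓1)/2, signs ++--, p(0)=1, p(<0)=0).
DP table for k = 0..100: p(0)=1, p(1)=1, p(2)=2, p(3)=3, p(4)=5, p(5)=7, p(6)=11, p(7)=15, p(8)=22, p(9)=30, p(10)=42, p(11)=56, p(12)=77, p(13)=101, p(14)=135, p(15)=176, p(16)=231, p(17)=297, p(18)=385, p(19)=490, p(20)=627, p(21)=792, p(22)=1002, p(23)=1255, p(24)=1575, p(25)=1958, p(26)=2436, p(27)=3010, p(28)=3718, p(29)=4565, p(30)=5604, p(31)=6842, p(32)=8349, p(33)=10143, p(34)=12310, p(35)=14883, p(36)=17977, p(37)=21637, p(38)=26015, p(39)=31185, p(40)=37338, p(41)=44583, p(42)=53174, p(43)=63261, p(44)=75175, p(45)=89134, p(46)=105558, p(47)=124754, p(48)=147273, p(49)=173525, p(50)=204226, p(51)=239943, p(52)=281589, p(53)=329931, p(54)=386155, p(55)=451276, p(56)=526823, p(57)=614154, p(58)=715220, p(59)=831820, p(60)=966467, p(61)=1121505, p(62)=1300156, p(63)=1505499, p(64)=1741630, p(65)=2012558, p(66)=2323520, p(67)=2679689, p(68)=3087735, p(69)=3554345, p(70)=4087968, p(71)=4697205, p(72)=5392783, p(73)=6185689, p(74)=7089500, p(75)=8118264, p(76)=9289091, p(77)=10619863, p(78)=12132164, p(79)=13848650, p(80)=15796476, p(81)=18004327, p(82)=20506255, p(83)=23338469, p(84)=26543660, p(85)=30167357, p(86)=34262962, p(87)=38887673, p(88)=44108109, p(89)=49995925, p(90)=56634173, p(91)=64112359, p(92)=72533807, p(93)=82010177, p(94)=92669720, p(95)=104651419, p(96)=118114304, p(97)=133230930, p(98)=150198136, p(99)=169229875, p(100)=190569292.
Final step: p(101) = p(100) + p(99) - p(96) - p(94) + p(89) + p(86) - p(79) - p(75) + p(66) + p(61) - p(50) - p(44) + p(31) + p(24) - p(9) - p(1)
= 190569292 + 169229875 - 118114304 - 92669720 + 49995925 + 34262962 - 13848650 - 8118264 + 2323520 + 1121505 - 204226 - 75175 + 6842 + 1575 - 30 - 1
= 214481126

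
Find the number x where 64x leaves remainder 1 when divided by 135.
19

gcd(64, 135) = 1, so the inverse exists.
Extended Euclidean algorithm on (135, 64):
135 = 2 × 64 + 7  ⟹  7 = (1)·135 + (-2)·64
64 = 9 × 7 + 1  ⟹  1 = (-9)·135 + (19)·64
So (19)·64 ≡ 1 (mod 135), i.e. 64^(-1) ≡ 19 (mod 135).
Check: 64 × 19 = 1216 ≡ 1 (mod 135)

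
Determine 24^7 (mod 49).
31

Repeated squaring. Binary of 7 = 111.
24^1 ≡ 24 (mod 49); 24^2 ≡ 37 (mod 49); 24^4 ≡ 46 (mod 49)
24^7 = 24^1 × 24^2 × 24^4 ≡ 31 (mod 49)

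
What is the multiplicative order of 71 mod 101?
25

101 is prime, so ord(71) divides φ(101) = 100.
Divisors of 100: 1, 2, 4, 5, 10, 20, 25, 50, 100.
Repeated squaring: 71^1 ≡ 71, 71^2 ≡ 92, 71^4 ≡ 81, 71^8 ≡ 97, 71^16 ≡ 16, 71^32 ≡ 54, 71^64 ≡ 88 (mod 101).
Test 71^d mod 101 for each divisor d in increasing order:
71^1 ≡ 71
71^2 ≡ 92
71^4 ≡ 81
71^5 = 71^4·71^1 ≡ 95
71^10 = 71^8·71^2 ≡ 36
71^20 = 71^16·71^4 ≡ 84
71^25 = 71^16·71^8·71^1 ≡ 1  ← first divisor giving 1
The order is 25.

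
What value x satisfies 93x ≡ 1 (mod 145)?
92

gcd(93, 145) = 1, so the inverse exists.
Extended Euclidean algorithm on (145, 93):
145 = 1 × 93 + 52  ⟹  52 = (1)·145 + (-1)·93
93 = 1 × 52 + 41  ⟹  41 = (-1)·145 + (2)·93
52 = 1 × 41 + 11  ⟹  11 = (2)·145 + (-3)·93
41 = 3 × 11 + 8  ⟹  8 = (-7)·145 + (11)·93
11 = 1 × 8 + 3  ⟹  3 = (9)·145 + (-14)·93
8 = 2 × 3 + 2  ⟹  2 = (-25)·145 + (39)·93
3 = 1 × 2 + 1  ⟹  1 = (34)·145 + (-53)·93
So (-53)·93 ≡ 1 (mod 145), i.e. 93^(-1) ≡ -53 ≡ 92 (mod 145).
Check: 93 × 92 = 8556 ≡ 1 (mod 145)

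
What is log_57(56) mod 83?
69

Baby-step giant-step with step n = ⌈√83⌉ = 10.
Baby steps 57^j mod 83 (j:value) for j=0..9: 0:1, 1:57, 2:12, 3:20, 4:61, 5:74, 6:68, 7:58, 8:69, 9:32.
Giant-step multiplier: 57^(-10) ≡ 57^(82-10) = 57^72 ≡ 41 (mod 83).
Giant steps γ_i = 56·41^i mod 83: γ_0=56, γ_1=55, γ_2=14, γ_3=76, γ_4=45, γ_5=19, γ_6=32 (in table at j=9).
x = i·n + j = 6·10 + 9 = 69.
Check: 57^69 ≡ 56 (mod 83).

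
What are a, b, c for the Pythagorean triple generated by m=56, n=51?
(535, 5712, 5737)

Euclid's formula: a = m² - n², b = 2mn, c = m² + n²
m = 56, n = 51
a = 56² - 51² = 3136 - 2601 = 535
b = 2 × 56 × 51 = 5712
c = 56² + 51² = 3136 + 2601 = 5737
Verification: 535² + 5712² = 286225 + 32626944 = 32913169 = 5737² ✓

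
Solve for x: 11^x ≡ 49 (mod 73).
30

Baby-step giant-step with step n = ⌈√73⌉ = 9.
Baby steps 11^j mod 73 (j:value) for j=0..8: 0:1, 1:11, 2:48, 3:17, 4:41, 5:13, 6:70, 7:40, 8:2.
Giant-step multiplier: 11^(-9) ≡ 11^(72-9) = 11^63 ≡ 10 (mod 73).
Giant steps γ_i = 49·10^i mod 73: γ_0=49, γ_1=52, γ_2=9, γ_3=17 (in table at j=3).
x = i·n + j = 3·9 + 3 = 30.
Check: 11^30 ≡ 49 (mod 73).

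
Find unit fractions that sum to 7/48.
1/7 + 1/336

Greedy algorithm:
7/48: ceiling(48/7) = 7, use 1/7
1/336: ceiling(336/1) = 336, use 1/336
Result: 7/48 = 1/7 + 1/336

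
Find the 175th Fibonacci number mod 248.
5

Matrix identity: Q^n = [[F_(n+1), F_n], [F_n, F_(n-1)]] with Q = [[1,1],[1,0]].
n = 175 = 10101111₂. Square-and-multiply, entries mod 248:
Q^1 = [[1,1],[1,0]]
Q^2 = (Q^1)² = [[2,1],[1,1]]
Q^5 = (Q^2)²·Q = [[8,5],[5,3]]
Q^10 = (Q^5)² = [[89,55],[55,34]]
Q^21 = (Q^10)²·Q = [[103,34],[34,69]]
Q^43 = (Q^21)²·Q = [[5,109],[109,144]]
Q^87 = (Q^43)²·Q = [[123,2],[2,121]]
Q^175 = (Q^87)²·Q = [[245,5],[5,240]]
F_175 mod 248 = Q^175[0][1] = 5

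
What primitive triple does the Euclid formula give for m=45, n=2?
(2021, 180, 2029)

Euclid's formula: a = m² - n², b = 2mn, c = m² + n²
m = 45, n = 2
a = 45² - 2² = 2025 - 4 = 2021
b = 2 × 45 × 2 = 180
c = 45² + 2² = 2025 + 4 = 2029
Verification: 2021² + 180² = 4084441 + 32400 = 4116841 = 2029² ✓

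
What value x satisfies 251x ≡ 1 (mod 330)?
71

gcd(251, 330) = 1, so the inverse exists.
Extended Euclidean algorithm on (330, 251):
330 = 1 × 251 + 79  ⟹  79 = (1)·330 + (-1)·251
251 = 3 × 79 + 14  ⟹  14 = (-3)·330 + (4)·251
79 = 5 × 14 + 9  ⟹  9 = (16)·330 + (-21)·251
14 = 1 × 9 + 5  ⟹  5 = (-19)·330 + (25)·251
9 = 1 × 5 + 4  ⟹  4 = (35)·330 + (-46)·251
5 = 1 × 4 + 1  ⟹  1 = (-54)·330 + (71)·251
So (71)·251 ≡ 1 (mod 330), i.e. 251^(-1) ≡ 71 (mod 330).
Check: 251 × 71 = 17821 ≡ 1 (mod 330)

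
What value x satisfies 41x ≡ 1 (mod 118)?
95

gcd(41, 118) = 1, so the inverse exists.
Extended Euclidean algorithm on (118, 41):
118 = 2 × 41 + 36  ⟹  36 = (1)·118 + (-2)·41
41 = 1 × 36 + 5  ⟹  5 = (-1)·118 + (3)·41
36 = 7 × 5 + 1  ⟹  1 = (8)·118 + (-23)·41
So (-23)·41 ≡ 1 (mod 118), i.e. 41^(-1) ≡ -23 ≡ 95 (mod 118).
Check: 41 × 95 = 3895 ≡ 1 (mod 118)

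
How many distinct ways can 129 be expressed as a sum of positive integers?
4835271870

p(n) counts ways to write n as a sum of positive integers (order ignored).
Euler's pentagonal recurrence: p(k) = p(k-1) + p(k-2) - p(k-5) - p(k-7) + p(k-12) + p(k-15) - ... (offsets j(3j∓1)/2, signs ++--, p(0)=1, p(<0)=0).
DP table for k = 0..128: p(0)=1, p(1)=1, p(2)=2, p(3)=3, p(4)=5, p(5)=7, p(6)=11, p(7)=15, p(8)=22, p(9)=30, p(10)=42, p(11)=56, p(12)=77, p(13)=101, p(14)=135, p(15)=176, p(16)=231, p(17)=297, p(18)=385, p(19)=490, p(20)=627, p(21)=792, p(22)=1002, p(23)=1255, p(24)=1575, p(25)=1958, p(26)=2436, p(27)=3010, p(28)=3718, p(29)=4565, p(30)=5604, p(31)=6842, p(32)=8349, p(33)=10143, p(34)=12310, p(35)=14883, p(36)=17977, p(37)=21637, p(38)=26015, p(39)=31185, p(40)=37338, p(41)=44583, p(42)=53174, p(43)=63261, p(44)=75175, p(45)=89134, p(46)=105558, p(47)=124754, p(48)=147273, p(49)=173525, p(50)=204226, p(51)=239943, p(52)=281589, p(53)=329931, p(54)=386155, p(55)=451276, p(56)=526823, p(57)=614154, p(58)=715220, p(59)=831820, p(60)=966467, p(61)=1121505, p(62)=1300156, p(63)=1505499, p(64)=1741630, p(65)=2012558, p(66)=2323520, p(67)=2679689, p(68)=3087735, p(69)=3554345, p(70)=4087968, p(71)=4697205, p(72)=5392783, p(73)=6185689, p(74)=7089500, p(75)=8118264, p(76)=9289091, p(77)=10619863, p(78)=12132164, p(79)=13848650, p(80)=15796476, p(81)=18004327, p(82)=20506255, p(83)=23338469, p(84)=26543660, p(85)=30167357, p(86)=34262962, p(87)=38887673, p(88)=44108109, p(89)=49995925, p(90)=56634173, p(91)=64112359, p(92)=72533807, p(93)=82010177, p(94)=92669720, p(95)=104651419, p(96)=118114304, p(97)=133230930, p(98)=150198136, p(99)=169229875, p(100)=190569292, p(101)=214481126, p(102)=241265379, p(103)=271248950, p(104)=304801365, p(105)=342325709, p(106)=384276336, p(107)=431149389, p(108)=483502844, p(109)=541946240, p(110)=607163746, p(111)=679903203, p(112)=761002156, p(113)=851376628, p(114)=952050665, p(115)=1064144451, p(116)=1188908248, p(117)=1327710076, p(118)=1482074143, p(119)=1653668665, p(120)=1844349560, p(121)=2056148051, p(122)=2291320912, p(123)=2552338241, p(124)=2841940500, p(125)=3163127352, p(126)=3519222692, p(127)=3913864295, p(128)=4351078600.
Final step: p(129) = p(128) + p(127) - p(124) - p(122) + p(117) + p(114) - p(107) - p(103) + p(94) + p(89) - p(78) - p(72) + p(59) + p(52) - p(37) - p(29) + p(12) + p(3)
= 4351078600 + 3913864295 - 2841940500 - 2291320912 + 1327710076 + 952050665 - 431149389 - 271248950 + 92669720 + 49995925 - 12132164 - 5392783 + 831820 + 281589 - 21637 - 4565 + 77 + 3
= 4835271870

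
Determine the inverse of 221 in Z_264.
221

gcd(221, 264) = 1, so the inverse exists.
Extended Euclidean algorithm on (264, 221):
264 = 1 × 221 + 43  ⟹  43 = (1)·264 + (-1)·221
221 = 5 × 43 + 6  ⟹  6 = (-5)·264 + (6)·221
43 = 7 × 6 + 1  ⟹  1 = (36)·264 + (-43)·221
So (-43)·221 ≡ 1 (mod 264), i.e. 221^(-1) ≡ -43 ≡ 221 (mod 264).
Check: 221 × 221 = 48841 ≡ 1 (mod 264)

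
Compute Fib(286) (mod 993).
458

Matrix identity: Q^n = [[F_(n+1), F_n], [F_n, F_(n-1)]] with Q = [[1,1],[1,0]].
n = 286 = 100011110₂. Square-and-multiply, entries mod 993:
Q^1 = [[1,1],[1,0]]
Q^2 = (Q^1)² = [[2,1],[1,1]]
Q^4 = (Q^2)² = [[5,3],[3,2]]
Q^8 = (Q^4)² = [[34,21],[21,13]]
Q^17 = (Q^8)²·Q = [[598,604],[604,987]]
Q^35 = (Q^17)²·Q = [[597,509],[509,88]]
Q^71 = (Q^35)²·Q = [[945,823],[823,122]]
Q^143 = (Q^71)²·Q = [[750,421],[421,329]]
Q^286 = (Q^143)² = [[949,458],[458,491]]
F_286 mod 993 = Q^286[0][1] = 458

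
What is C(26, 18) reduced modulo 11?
0

Using Lucas' theorem:
Write n=26 and k=18 in base 11:
n in base 11: [2, 4]
k in base 11: [1, 7]
C(26,18) mod 11 = ∏ C(n_i, k_i) mod 11
Digit binomials (mod 11): C(2,1) = 2; C(4,7) = 0 (k_i > n_i)
Product: 2 × 0 = 0 ≡ 0 (mod 11)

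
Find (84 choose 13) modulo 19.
0

Using Lucas' theorem:
Write n=84 and k=13 in base 19:
n in base 19: [4, 8]
k in base 19: [0, 13]
C(84,13) mod 19 = ∏ C(n_i, k_i) mod 19
Digit binomials (mod 19): C(4,0) = 1; C(8,13) = 0 (k_i > n_i)
Product: 1 × 0 = 0 ≡ 0 (mod 19)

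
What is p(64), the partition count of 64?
1741630

p(n) counts ways to write n as a sum of positive integers (order ignored).
Euler's pentagonal recurrence: p(k) = p(k-1) + p(k-2) - p(k-5) - p(k-7) + p(k-12) + p(k-15) - ... (offsets j(3j∓1)/2, signs ++--, p(0)=1, p(<0)=0).
DP table for k = 0..63: p(0)=1, p(1)=1, p(2)=2, p(3)=3, p(4)=5, p(5)=7, p(6)=11, p(7)=15, p(8)=22, p(9)=30, p(10)=42, p(11)=56, p(12)=77, p(13)=101, p(14)=135, p(15)=176, p(16)=231, p(17)=297, p(18)=385, p(19)=490, p(20)=627, p(21)=792, p(22)=1002, p(23)=1255, p(24)=1575, p(25)=1958, p(26)=2436, p(27)=3010, p(28)=3718, p(29)=4565, p(30)=5604, p(31)=6842, p(32)=8349, p(33)=10143, p(34)=12310, p(35)=14883, p(36)=17977, p(37)=21637, p(38)=26015, p(39)=31185, p(40)=37338, p(41)=44583, p(42)=53174, p(43)=63261, p(44)=75175, p(45)=89134, p(46)=105558, p(47)=124754, p(48)=147273, p(49)=173525, p(50)=204226, p(51)=239943, p(52)=281589, p(53)=329931, p(54)=386155, p(55)=451276, p(56)=526823, p(57)=614154, p(58)=715220, p(59)=831820, p(60)=966467, p(61)=1121505, p(62)=1300156, p(63)=1505499.
Final step: p(64) = p(63) + p(62) - p(59) - p(57) + p(52) + p(49) - p(42) - p(38) + p(29) + p(24) - p(13) - p(7)
= 1505499 + 1300156 - 831820 - 614154 + 281589 + 173525 - 53174 - 26015 + 4565 + 1575 - 101 - 15
= 1741630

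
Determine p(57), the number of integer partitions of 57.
614154

p(n) counts ways to write n as a sum of positive integers (order ignored).
Euler's pentagonal recurrence: p(k) = p(k-1) + p(k-2) - p(k-5) - p(k-7) + p(k-12) + p(k-15) - ... (offsets j(3j∓1)/2, signs ++--, p(0)=1, p(<0)=0).
DP table for k = 0..56: p(0)=1, p(1)=1, p(2)=2, p(3)=3, p(4)=5, p(5)=7, p(6)=11, p(7)=15, p(8)=22, p(9)=30, p(10)=42, p(11)=56, p(12)=77, p(13)=101, p(14)=135, p(15)=176, p(16)=231, p(17)=297, p(18)=385, p(19)=490, p(20)=627, p(21)=792, p(22)=1002, p(23)=1255, p(24)=1575, p(25)=1958, p(26)=2436, p(27)=3010, p(28)=3718, p(29)=4565, p(30)=5604, p(31)=6842, p(32)=8349, p(33)=10143, p(34)=12310, p(35)=14883, p(36)=17977, p(37)=21637, p(38)=26015, p(39)=31185, p(40)=37338, p(41)=44583, p(42)=53174, p(43)=63261, p(44)=75175, p(45)=89134, p(46)=105558, p(47)=124754, p(48)=147273, p(49)=173525, p(50)=204226, p(51)=239943, p(52)=281589, p(53)=329931, p(54)=386155, p(55)=451276, p(56)=526823.
Final step: p(57) = p(56) + p(55) - p(52) - p(50) + p(45) + p(42) - p(35) - p(31) + p(22) + p(17) - p(6) - p(0)
= 526823 + 451276 - 281589 - 204226 + 89134 + 53174 - 14883 - 6842 + 1002 + 297 - 11 - 1
= 614154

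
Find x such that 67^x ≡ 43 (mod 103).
53

Baby-step giant-step with step n = ⌈√103⌉ = 11.
Baby steps 67^j mod 103 (j:value) for j=0..10: 0:1, 1:67, 2:60, 3:3, 4:98, 5:77, 6:9, 7:88, 8:25, 9:27, 10:58.
Giant-step multiplier: 67^(-11) ≡ 67^(102-11) = 67^91 ≡ 11 (mod 103).
Giant steps γ_i = 43·11^i mod 103: γ_0=43, γ_1=61, γ_2=53, γ_3=68, γ_4=27 (in table at j=9).
x = i·n + j = 4·11 + 9 = 53.
Check: 67^53 ≡ 43 (mod 103).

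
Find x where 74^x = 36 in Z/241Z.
168

Baby-step giant-step with step n = ⌈√241⌉ = 16.
Baby steps 74^j mod 241 (j:value) for j=0..15: 0:1, 1:74, 2:174, 3:103, 4:151, 5:88, 6:5, 7:129, 8:147, 9:33, 10:32, 11:199, 12:25, 13:163, 14:12, 15:165.
Giant-step multiplier: 74^(-16) ≡ 74^(240-16) = 74^224 ≡ 119 (mod 241).
Giant steps γ_i = 36·119^i mod 241: γ_0=36, γ_1=187, γ_2=81, γ_3=240, γ_4=122, γ_5=58, γ_6=154, γ_7=10, γ_8=226, γ_9=143, γ_10=147 (in table at j=8).
x = i·n + j = 10·16 + 8 = 168.
Check: 74^168 ≡ 36 (mod 241).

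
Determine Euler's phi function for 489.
324

489 = 3 × 163
φ(n) = n × ∏(1 - 1/p) for each prime p dividing n
φ(489) = 489 × (1 - 1/3) × (1 - 1/163) = 324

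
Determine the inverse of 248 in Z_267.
14

gcd(248, 267) = 1, so the inverse exists.
Extended Euclidean algorithm on (267, 248):
267 = 1 × 248 + 19  ⟹  19 = (1)·267 + (-1)·248
248 = 13 × 19 + 1  ⟹  1 = (-13)·267 + (14)·248
So (14)·248 ≡ 1 (mod 267), i.e. 248^(-1) ≡ 14 (mod 267).
Check: 248 × 14 = 3472 ≡ 1 (mod 267)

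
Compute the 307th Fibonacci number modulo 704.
277

Matrix identity: Q^n = [[F_(n+1), F_n], [F_n, F_(n-1)]] with Q = [[1,1],[1,0]].
n = 307 = 100110011₂. Square-and-multiply, entries mod 704:
Q^1 = [[1,1],[1,0]]
Q^2 = (Q^1)² = [[2,1],[1,1]]
Q^4 = (Q^2)² = [[5,3],[3,2]]
Q^9 = (Q^4)²·Q = [[55,34],[34,21]]
Q^19 = (Q^9)²·Q = [[429,661],[661,472]]
Q^38 = (Q^19)² = [[34,681],[681,57]]
Q^76 = (Q^38)² = [[277,19],[19,258]]
Q^153 = (Q^76)²·Q = [[663,354],[354,309]]
Q^307 = (Q^153)²·Q = [[109,277],[277,536]]
F_307 mod 704 = Q^307[0][1] = 277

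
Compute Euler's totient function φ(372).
120

372 = 2^2 × 3 × 31
φ(n) = n × ∏(1 - 1/p) for each prime p dividing n
φ(372) = 372 × (1 - 1/2) × (1 - 1/3) × (1 - 1/31) = 120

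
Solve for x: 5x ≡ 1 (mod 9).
2

gcd(5, 9) = 1, so the inverse exists.
Extended Euclidean algorithm on (9, 5):
9 = 1 × 5 + 4  ⟹  4 = (1)·9 + (-1)·5
5 = 1 × 4 + 1  ⟹  1 = (-1)·9 + (2)·5
So (2)·5 ≡ 1 (mod 9), i.e. 5^(-1) ≡ 2 (mod 9).
Check: 5 × 2 = 10 ≡ 1 (mod 9)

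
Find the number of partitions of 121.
2056148051

p(n) counts ways to write n as a sum of positive integers (order ignored).
Euler's pentagonal recurrence: p(k) = p(k-1) + p(k-2) - p(k-5) - p(k-7) + p(k-12) + p(k-15) - ... (offsets j(3j∓1)/2, signs ++--, p(0)=1, p(<0)=0).
DP table for k = 0..120: p(0)=1, p(1)=1, p(2)=2, p(3)=3, p(4)=5, p(5)=7, p(6)=11, p(7)=15, p(8)=22, p(9)=30, p(10)=42, p(11)=56, p(12)=77, p(13)=101, p(14)=135, p(15)=176, p(16)=231, p(17)=297, p(18)=385, p(19)=490, p(20)=627, p(21)=792, p(22)=1002, p(23)=1255, p(24)=1575, p(25)=1958, p(26)=2436, p(27)=3010, p(28)=3718, p(29)=4565, p(30)=5604, p(31)=6842, p(32)=8349, p(33)=10143, p(34)=12310, p(35)=14883, p(36)=17977, p(37)=21637, p(38)=26015, p(39)=31185, p(40)=37338, p(41)=44583, p(42)=53174, p(43)=63261, p(44)=75175, p(45)=89134, p(46)=105558, p(47)=124754, p(48)=147273, p(49)=173525, p(50)=204226, p(51)=239943, p(52)=281589, p(53)=329931, p(54)=386155, p(55)=451276, p(56)=526823, p(57)=614154, p(58)=715220, p(59)=831820, p(60)=966467, p(61)=1121505, p(62)=1300156, p(63)=1505499, p(64)=1741630, p(65)=2012558, p(66)=2323520, p(67)=2679689, p(68)=3087735, p(69)=3554345, p(70)=4087968, p(71)=4697205, p(72)=5392783, p(73)=6185689, p(74)=7089500, p(75)=8118264, p(76)=9289091, p(77)=10619863, p(78)=12132164, p(79)=13848650, p(80)=15796476, p(81)=18004327, p(82)=20506255, p(83)=23338469, p(84)=26543660, p(85)=30167357, p(86)=34262962, p(87)=38887673, p(88)=44108109, p(89)=49995925, p(90)=56634173, p(91)=64112359, p(92)=72533807, p(93)=82010177, p(94)=92669720, p(95)=104651419, p(96)=118114304, p(97)=133230930, p(98)=150198136, p(99)=169229875, p(100)=190569292, p(101)=214481126, p(102)=241265379, p(103)=271248950, p(104)=304801365, p(105)=342325709, p(106)=384276336, p(107)=431149389, p(108)=483502844, p(109)=541946240, p(110)=607163746, p(111)=679903203, p(112)=761002156, p(113)=851376628, p(114)=952050665, p(115)=1064144451, p(116)=1188908248, p(117)=1327710076, p(118)=1482074143, p(119)=1653668665, p(120)=1844349560.
Final step: p(121) = p(120) + p(119) - p(116) - p(114) + p(109) + p(106) - p(99) - p(95) + p(86) + p(81) - p(70) - p(64) + p(51) + p(44) - p(29) - p(21) + p(4)
= 1844349560 + 1653668665 - 1188908248 - 952050665 + 541946240 + 384276336 - 169229875 - 104651419 + 34262962 + 18004327 - 4087968 - 1741630 + 239943 + 75175 - 4565 - 792 + 5
= 2056148051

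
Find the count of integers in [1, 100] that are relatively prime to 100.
40

100 = 2^2 × 5^2
φ(n) = n × ∏(1 - 1/p) for each prime p dividing n
φ(100) = 100 × (1 - 1/2) × (1 - 1/5) = 40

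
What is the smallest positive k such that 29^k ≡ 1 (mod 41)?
40

41 is prime, so ord(29) divides φ(41) = 40.
Divisors of 40: 1, 2, 4, 5, 8, 10, 20, 40.
Repeated squaring: 29^1 ≡ 29, 29^2 ≡ 21, 29^4 ≡ 31, 29^8 ≡ 18, 29^16 ≡ 37, 29^32 ≡ 16 (mod 41).
Test 29^d mod 41 for each divisor d in increasing order:
29^1 ≡ 29
29^2 ≡ 21
29^4 ≡ 31
29^5 = 29^4·29^1 ≡ 38
29^8 ≡ 18
29^10 = 29^8·29^2 ≡ 9
29^20 = 29^16·29^4 ≡ 40
29^40 = 29^32·29^8 ≡ 1  ← first divisor giving 1
The order is 40.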